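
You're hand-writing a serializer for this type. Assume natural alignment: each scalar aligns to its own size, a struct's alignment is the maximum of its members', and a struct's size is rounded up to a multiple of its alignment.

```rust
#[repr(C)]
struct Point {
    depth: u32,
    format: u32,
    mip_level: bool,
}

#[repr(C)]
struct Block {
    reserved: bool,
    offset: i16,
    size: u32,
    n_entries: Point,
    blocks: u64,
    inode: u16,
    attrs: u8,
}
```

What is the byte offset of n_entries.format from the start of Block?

Point: @0: depth [4B, align 4] → 4; @4: format [4B, align 4] → 8; @8: mip_level [1B, align 1] → 9; +3 tail pad (align 4); size 12, align 4
@0: reserved [1B, align 1] → 1
+1 pad (align 2)
@2: offset [2B, align 2] → 4
@4: size [4B, align 4] → 8
@8: n_entries [12B, align 4] → 20
within Point: format at 4
8 + 4 = 12

12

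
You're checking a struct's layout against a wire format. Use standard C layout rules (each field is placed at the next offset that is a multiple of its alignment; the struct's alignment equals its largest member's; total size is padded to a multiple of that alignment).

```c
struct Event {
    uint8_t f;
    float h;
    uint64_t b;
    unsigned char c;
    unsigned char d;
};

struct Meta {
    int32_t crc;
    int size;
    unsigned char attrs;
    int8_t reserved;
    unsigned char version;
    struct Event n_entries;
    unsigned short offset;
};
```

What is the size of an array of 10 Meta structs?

Event: 0..1  f  (1B, 1-aligned); 1..4  -- padding (3B); 4..8  h  (4B, 4-aligned); 8..16  b  (8B, 8-aligned); 16..17  c  (1B, 1-aligned); 17..18  d  (1B, 1-aligned); 18..24  -- tail padding (6B); sizeof = 24, alignof = 8
0..4  crc  (4B, 4-aligned)
4..8  size  (4B, 4-aligned)
8..9  attrs  (1B, 1-aligned)
9..10  reserved  (1B, 1-aligned)
10..11  version  (1B, 1-aligned)
11..16  -- padding (5B)
16..40  n_entries  (24B, 8-aligned)
40..42  offset  (2B, 2-aligned)
42..48  -- tail padding (6B)
sizeof = 48, alignof = 8
array of 10: 10 × 48 = 480

480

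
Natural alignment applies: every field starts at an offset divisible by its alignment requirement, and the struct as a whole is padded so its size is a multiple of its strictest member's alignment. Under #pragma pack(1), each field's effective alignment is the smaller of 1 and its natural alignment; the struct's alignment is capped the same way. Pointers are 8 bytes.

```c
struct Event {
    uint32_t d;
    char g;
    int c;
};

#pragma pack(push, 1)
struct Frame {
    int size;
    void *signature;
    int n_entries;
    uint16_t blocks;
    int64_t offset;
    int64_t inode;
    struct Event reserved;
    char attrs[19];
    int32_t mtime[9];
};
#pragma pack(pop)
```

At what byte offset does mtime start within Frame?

65

Event: d at 0 (size 4, align 4) → ends 4; g at 4 (size 1, align 1) → ends 5; pad 3 to align 4 for c; c at 8 (size 4, align 4) → ends 12; total 12 bytes, alignment 4
size at 0 (size 4, align 1) → ends 4
signature at 4 (size 8, align 1) → ends 12
n_entries at 12 (size 4, align 1) → ends 16
blocks at 16 (size 2, align 1) → ends 18
offset at 18 (size 8, align 1) → ends 26
inode at 26 (size 8, align 1) → ends 34
reserved at 34 (size 12, align 1) → ends 46
attrs at 46 (size 19, align 1) → ends 65
mtime at 65 (size 36, align 1) → ends 101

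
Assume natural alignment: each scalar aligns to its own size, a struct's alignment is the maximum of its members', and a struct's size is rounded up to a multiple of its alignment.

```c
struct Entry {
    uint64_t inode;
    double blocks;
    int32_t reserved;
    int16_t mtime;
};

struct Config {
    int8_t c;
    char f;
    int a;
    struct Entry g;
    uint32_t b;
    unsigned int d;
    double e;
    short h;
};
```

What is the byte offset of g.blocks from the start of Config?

16

Entry: @0: inode [8B, align 8] → 8; @8: blocks [8B, align 8] → 16; @16: reserved [4B, align 4] → 20; @20: mtime [2B, align 2] → 22; +2 tail pad (align 8); size 24, align 8
@0: c [1B, align 1] → 1
@1: f [1B, align 1] → 2
+2 pad (align 4)
@4: a [4B, align 4] → 8
@8: g [24B, align 8] → 32
within Entry: blocks at 8
8 + 8 = 16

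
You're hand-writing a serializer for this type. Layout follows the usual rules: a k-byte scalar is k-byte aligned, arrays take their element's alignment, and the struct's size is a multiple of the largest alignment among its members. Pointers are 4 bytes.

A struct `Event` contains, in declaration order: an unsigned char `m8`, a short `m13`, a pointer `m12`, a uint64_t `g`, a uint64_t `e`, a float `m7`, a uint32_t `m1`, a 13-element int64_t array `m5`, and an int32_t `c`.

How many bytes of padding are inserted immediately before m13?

@0: m8 [1B, align 1] → 1
+1 pad (align 2)
@2: m13 [2B, align 2] → 4

1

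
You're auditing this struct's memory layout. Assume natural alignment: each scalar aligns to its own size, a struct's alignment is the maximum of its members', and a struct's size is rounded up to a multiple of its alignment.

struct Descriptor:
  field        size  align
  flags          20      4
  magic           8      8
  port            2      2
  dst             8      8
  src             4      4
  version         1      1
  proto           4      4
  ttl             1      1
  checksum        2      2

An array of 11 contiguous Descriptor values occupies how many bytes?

@0: flags [20B, align 4] → 20
+4 pad (align 8)
@24: magic [8B, align 8] → 32
@32: port [2B, align 2] → 34
+6 pad (align 8)
@40: dst [8B, align 8] → 48
@48: src [4B, align 4] → 52
@52: version [1B, align 1] → 53
+3 pad (align 4)
@56: proto [4B, align 4] → 60
@60: ttl [1B, align 1] → 61
+1 pad (align 2)
@62: checksum [2B, align 2] → 64
size 64, align 8
array of 11: 11 × 64 = 704

704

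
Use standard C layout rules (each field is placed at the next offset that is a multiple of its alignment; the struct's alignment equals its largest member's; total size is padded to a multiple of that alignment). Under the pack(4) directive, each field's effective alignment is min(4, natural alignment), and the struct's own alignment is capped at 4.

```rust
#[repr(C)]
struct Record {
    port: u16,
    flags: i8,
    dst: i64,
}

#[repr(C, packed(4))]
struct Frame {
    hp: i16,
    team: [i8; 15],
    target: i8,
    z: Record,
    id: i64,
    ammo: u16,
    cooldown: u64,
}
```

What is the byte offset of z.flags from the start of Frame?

Record: @0: port [2B, align 2] → 2; @2: flags [1B, align 1] → 3; +5 pad (align 8); @8: dst [8B, align 8] → 16; size 16, align 8
@0: hp [2B, align 2] → 2
@2: team [15B, align 1] → 17
@17: target [1B, align 1] → 18
+2 pad (align 4)
@20: z [16B, align 4] → 36
within Record: flags at 2
20 + 2 = 22

22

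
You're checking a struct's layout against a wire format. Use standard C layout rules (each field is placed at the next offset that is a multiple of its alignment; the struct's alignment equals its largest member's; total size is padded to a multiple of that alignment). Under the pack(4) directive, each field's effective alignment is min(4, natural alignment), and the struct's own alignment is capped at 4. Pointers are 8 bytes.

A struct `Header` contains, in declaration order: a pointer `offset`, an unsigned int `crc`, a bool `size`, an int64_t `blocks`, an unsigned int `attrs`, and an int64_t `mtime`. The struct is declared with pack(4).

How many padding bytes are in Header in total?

offset at 0 (size 8, align 4) → ends 8
crc at 8 (size 4, align 4) → ends 12
size at 12 (size 1, align 1) → ends 13
pad 3 to align 4 for blocks
blocks at 16 (size 8, align 4) → ends 24
attrs at 24 (size 4, align 4) → ends 28
mtime at 28 (size 8, align 4) → ends 36
total 36 bytes, alignment 4
data bytes 33, size 36 → padding 3

3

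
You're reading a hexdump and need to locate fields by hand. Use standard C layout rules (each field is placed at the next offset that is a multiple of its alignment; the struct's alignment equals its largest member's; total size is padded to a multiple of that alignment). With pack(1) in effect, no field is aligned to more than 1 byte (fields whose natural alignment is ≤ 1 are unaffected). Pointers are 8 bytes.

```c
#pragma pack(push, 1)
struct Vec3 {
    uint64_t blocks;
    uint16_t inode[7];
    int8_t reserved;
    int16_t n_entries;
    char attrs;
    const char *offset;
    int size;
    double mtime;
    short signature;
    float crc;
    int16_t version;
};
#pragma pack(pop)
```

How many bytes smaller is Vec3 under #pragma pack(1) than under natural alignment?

18

natural layout:
  @0: blocks [8B, align 8] → 8
  @8: inode [14B, align 2] → 22
  @22: reserved [1B, align 1] → 23
  +1 pad (align 2)
  @24: n_entries [2B, align 2] → 26
  @26: attrs [1B, align 1] → 27
  +5 pad (align 8)
  @32: offset [8B, align 8] → 40
  @40: size [4B, align 4] → 44
  +4 pad (align 8)
  @48: mtime [8B, align 8] → 56
  @56: signature [2B, align 2] → 58
  +2 pad (align 4)
  @60: crc [4B, align 4] → 64
  @64: version [2B, align 2] → 66
  +6 tail pad (align 8)
  size 72, align 8
packed(1) layout:
  @0: blocks [8B, align 1] → 8
  @8: inode [14B, align 1] → 22
  @22: reserved [1B, align 1] → 23
  @23: n_entries [2B, align 1] → 25
  @25: attrs [1B, align 1] → 26
  @26: offset [8B, align 1] → 34
  @34: size [4B, align 1] → 38
  @38: mtime [8B, align 1] → 46
  @46: signature [2B, align 1] → 48
  @48: crc [4B, align 1] → 52
  @52: version [2B, align 1] → 54
  size 54, align 1
72 − 54 = 18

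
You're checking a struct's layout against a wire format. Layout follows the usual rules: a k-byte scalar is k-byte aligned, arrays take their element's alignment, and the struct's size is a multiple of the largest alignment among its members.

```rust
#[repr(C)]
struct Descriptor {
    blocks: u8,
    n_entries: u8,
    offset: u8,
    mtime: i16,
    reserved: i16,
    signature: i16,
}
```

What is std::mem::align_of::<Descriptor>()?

member alignments: blocks=1, n_entries=1, offset=1, mtime=2, reserved=2, signature=2
max = 2

2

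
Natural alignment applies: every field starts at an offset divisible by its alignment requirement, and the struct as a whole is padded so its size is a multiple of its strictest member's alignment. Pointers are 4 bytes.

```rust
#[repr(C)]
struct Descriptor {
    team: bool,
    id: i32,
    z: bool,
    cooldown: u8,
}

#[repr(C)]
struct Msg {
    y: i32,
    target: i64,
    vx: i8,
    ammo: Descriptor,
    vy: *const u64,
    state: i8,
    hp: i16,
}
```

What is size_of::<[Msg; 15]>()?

Descriptor: @0: team [1B, align 1] → 1; +3 pad (align 4); @4: id [4B, align 4] → 8; @8: z [1B, align 1] → 9; @9: cooldown [1B, align 1] → 10; +2 tail pad (align 4); size 12, align 4
@0: y [4B, align 4] → 4
+4 pad (align 8)
@8: target [8B, align 8] → 16
@16: vx [1B, align 1] → 17
+3 pad (align 4)
@20: ammo [12B, align 4] → 32
@32: vy [4B, align 4] → 36
@36: state [1B, align 1] → 37
+1 pad (align 2)
@38: hp [2B, align 2] → 40
size 40, align 8
array of 15: 15 × 40 = 600

600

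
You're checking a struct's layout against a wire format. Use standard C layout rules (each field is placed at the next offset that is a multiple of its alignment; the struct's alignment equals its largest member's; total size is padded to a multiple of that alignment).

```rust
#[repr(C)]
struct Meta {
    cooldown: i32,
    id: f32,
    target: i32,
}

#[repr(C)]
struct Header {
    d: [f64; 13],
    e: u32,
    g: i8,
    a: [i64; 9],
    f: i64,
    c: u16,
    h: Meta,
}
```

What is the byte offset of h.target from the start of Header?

204

Meta: @0: cooldown [4B, align 4] → 4; @4: id [4B, align 4] → 8; @8: target [4B, align 4] → 12; size 12, align 4
@0: d [104B, align 8] → 104
@104: e [4B, align 4] → 108
@108: g [1B, align 1] → 109
+3 pad (align 8)
@112: a [72B, align 8] → 184
@184: f [8B, align 8] → 192
@192: c [2B, align 2] → 194
+2 pad (align 4)
@196: h [12B, align 4] → 208
within Meta: target at 8
196 + 8 = 204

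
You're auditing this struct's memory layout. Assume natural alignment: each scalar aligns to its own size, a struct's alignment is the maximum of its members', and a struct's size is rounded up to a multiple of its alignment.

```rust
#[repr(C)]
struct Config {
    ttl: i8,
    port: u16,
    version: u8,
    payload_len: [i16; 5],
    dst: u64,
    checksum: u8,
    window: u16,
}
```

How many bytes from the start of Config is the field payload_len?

0..1  ttl  (1B, 1-aligned)
1..2  -- padding (1B)
2..4  port  (2B, 2-aligned)
4..5  version  (1B, 1-aligned)
5..6  -- padding (1B)
6..16  payload_len  (10B, 2-aligned)

6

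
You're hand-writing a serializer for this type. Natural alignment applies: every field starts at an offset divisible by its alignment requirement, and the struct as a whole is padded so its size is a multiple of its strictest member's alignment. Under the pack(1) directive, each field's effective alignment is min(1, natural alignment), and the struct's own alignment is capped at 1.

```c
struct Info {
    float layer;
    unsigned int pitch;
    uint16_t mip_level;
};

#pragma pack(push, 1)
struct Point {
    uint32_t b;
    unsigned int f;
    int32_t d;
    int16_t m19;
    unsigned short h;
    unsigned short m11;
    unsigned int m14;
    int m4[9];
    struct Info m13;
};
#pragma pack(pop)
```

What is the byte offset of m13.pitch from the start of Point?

Info: layer at 0 (size 4, align 4) → ends 4; pitch at 4 (size 4, align 4) → ends 8; mip_level at 8 (size 2, align 2) → ends 10; tail pad 2 to reach multiple of 4; total 12 bytes, alignment 4
b at 0 (size 4, align 1) → ends 4
f at 4 (size 4, align 1) → ends 8
d at 8 (size 4, align 1) → ends 12
m19 at 12 (size 2, align 1) → ends 14
h at 14 (size 2, align 1) → ends 16
m11 at 16 (size 2, align 1) → ends 18
m14 at 18 (size 4, align 1) → ends 22
m4 at 22 (size 36, align 1) → ends 58
m13 at 58 (size 12, align 1) → ends 70
within Info: pitch at 4
58 + 4 = 62

62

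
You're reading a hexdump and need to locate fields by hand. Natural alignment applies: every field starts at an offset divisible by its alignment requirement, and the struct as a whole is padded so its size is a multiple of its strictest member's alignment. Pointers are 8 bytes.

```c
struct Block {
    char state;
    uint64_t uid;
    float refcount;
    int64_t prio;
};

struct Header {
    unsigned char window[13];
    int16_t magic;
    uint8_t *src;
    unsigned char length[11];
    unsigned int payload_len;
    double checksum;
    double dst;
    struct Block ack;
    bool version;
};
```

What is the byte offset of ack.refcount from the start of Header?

72

Block: state at 0 (size 1, align 1) → ends 1; pad 7 to align 8 for uid; uid at 8 (size 8, align 8) → ends 16; refcount at 16 (size 4, align 4) → ends 20; pad 4 to align 8 for prio; prio at 24 (size 8, align 8) → ends 32; total 32 bytes, alignment 8
window at 0 (size 13, align 1) → ends 13
pad 1 to align 2 for magic
magic at 14 (size 2, align 2) → ends 16
src at 16 (size 8, align 8) → ends 24
length at 24 (size 11, align 1) → ends 35
pad 1 to align 4 for payload_len
payload_len at 36 (size 4, align 4) → ends 40
checksum at 40 (size 8, align 8) → ends 48
dst at 48 (size 8, align 8) → ends 56
ack at 56 (size 32, align 8) → ends 88
within Block: refcount at 16
56 + 16 = 72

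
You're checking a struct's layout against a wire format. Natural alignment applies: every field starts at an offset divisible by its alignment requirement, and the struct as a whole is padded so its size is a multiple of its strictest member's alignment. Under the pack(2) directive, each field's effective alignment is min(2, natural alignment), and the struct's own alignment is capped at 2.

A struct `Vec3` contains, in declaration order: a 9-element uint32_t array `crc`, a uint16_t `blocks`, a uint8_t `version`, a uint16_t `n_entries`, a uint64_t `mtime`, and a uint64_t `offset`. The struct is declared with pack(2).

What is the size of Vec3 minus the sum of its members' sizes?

@0: crc [36B, align 2] → 36
@36: blocks [2B, align 2] → 38
@38: version [1B, align 1] → 39
+1 pad (align 2)
@40: n_entries [2B, align 2] → 42
@42: mtime [8B, align 2] → 50
@50: offset [8B, align 2] → 58
size 58, align 2
data bytes 57, size 58 → padding 1

1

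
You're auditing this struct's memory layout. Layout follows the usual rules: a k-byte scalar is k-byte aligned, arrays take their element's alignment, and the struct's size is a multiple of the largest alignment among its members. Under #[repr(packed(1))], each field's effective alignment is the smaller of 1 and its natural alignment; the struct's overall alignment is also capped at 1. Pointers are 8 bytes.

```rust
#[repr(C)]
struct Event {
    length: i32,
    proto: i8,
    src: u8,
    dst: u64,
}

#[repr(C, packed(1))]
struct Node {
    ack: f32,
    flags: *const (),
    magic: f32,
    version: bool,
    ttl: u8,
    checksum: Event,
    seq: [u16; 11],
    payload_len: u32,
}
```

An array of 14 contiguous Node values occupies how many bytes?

840

Event: 0..4  length  (4B, 4-aligned); 4..5  proto  (1B, 1-aligned); 5..6  src  (1B, 1-aligned); 6..8  -- padding (2B); 8..16  dst  (8B, 8-aligned); sizeof = 16, alignof = 8
0..4  ack  (4B, 1-aligned)
4..12  flags  (8B, 1-aligned)
12..16  magic  (4B, 1-aligned)
16..17  version  (1B, 1-aligned)
17..18  ttl  (1B, 1-aligned)
18..34  checksum  (16B, 1-aligned)
34..56  seq  (22B, 1-aligned)
56..60  payload_len  (4B, 1-aligned)
sizeof = 60, alignof = 1
array of 14: 14 × 60 = 840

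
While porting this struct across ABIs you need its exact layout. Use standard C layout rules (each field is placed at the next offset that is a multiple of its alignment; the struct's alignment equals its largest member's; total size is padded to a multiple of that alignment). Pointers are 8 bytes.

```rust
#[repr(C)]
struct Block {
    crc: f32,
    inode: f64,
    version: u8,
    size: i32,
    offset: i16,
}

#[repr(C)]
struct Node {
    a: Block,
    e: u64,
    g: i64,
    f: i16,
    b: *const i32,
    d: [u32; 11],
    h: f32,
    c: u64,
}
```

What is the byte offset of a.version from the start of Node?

16

Block: crc at 0 (size 4, align 4) → ends 4; pad 4 to align 8 for inode; inode at 8 (size 8, align 8) → ends 16; version at 16 (size 1, align 1) → ends 17; pad 3 to align 4 for size; size at 20 (size 4, align 4) → ends 24; offset at 24 (size 2, align 2) → ends 26; tail pad 6 to reach multiple of 8; total 32 bytes, alignment 8
a at 0 (size 32, align 8) → ends 32
within Block: version at 16
0 + 16 = 16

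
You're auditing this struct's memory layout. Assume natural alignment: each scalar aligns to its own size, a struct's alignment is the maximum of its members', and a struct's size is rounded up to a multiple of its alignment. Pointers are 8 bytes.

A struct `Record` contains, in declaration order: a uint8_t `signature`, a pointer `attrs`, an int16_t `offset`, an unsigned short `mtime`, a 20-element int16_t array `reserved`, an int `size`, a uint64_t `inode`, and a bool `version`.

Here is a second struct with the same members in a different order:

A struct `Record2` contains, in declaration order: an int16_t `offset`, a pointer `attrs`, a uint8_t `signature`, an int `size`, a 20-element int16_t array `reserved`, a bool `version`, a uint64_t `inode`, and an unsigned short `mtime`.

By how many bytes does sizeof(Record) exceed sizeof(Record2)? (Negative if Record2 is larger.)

-8

@0: signature [1B, align 1] → 1
+7 pad (align 8)
@8: attrs [8B, align 8] → 16
@16: offset [2B, align 2] → 18
@18: mtime [2B, align 2] → 20
@20: reserved [40B, align 2] → 60
@60: size [4B, align 4] → 64
@64: inode [8B, align 8] → 72
@72: version [1B, align 1] → 73
+7 tail pad (align 8)
size 80, align 8
— Record2 —
@0: offset [2B, align 2] → 2
+6 pad (align 8)
@8: attrs [8B, align 8] → 16
@16: signature [1B, align 1] → 17
+3 pad (align 4)
@20: size [4B, align 4] → 24
@24: reserved [40B, align 2] → 64
@64: version [1B, align 1] → 65
+7 pad (align 8)
@72: inode [8B, align 8] → 80
@80: mtime [2B, align 2] → 82
+6 tail pad (align 8)
size 88, align 8
80 − 88 = -8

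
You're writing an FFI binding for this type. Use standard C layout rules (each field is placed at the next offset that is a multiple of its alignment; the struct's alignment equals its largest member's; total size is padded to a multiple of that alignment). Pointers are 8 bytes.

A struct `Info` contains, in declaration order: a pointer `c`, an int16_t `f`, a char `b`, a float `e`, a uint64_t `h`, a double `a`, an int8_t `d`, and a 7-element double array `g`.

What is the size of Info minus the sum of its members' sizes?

8

0..8  c  (8B, 8-aligned)
8..10  f  (2B, 2-aligned)
10..11  b  (1B, 1-aligned)
11..12  -- padding (1B)
12..16  e  (4B, 4-aligned)
16..24  h  (8B, 8-aligned)
24..32  a  (8B, 8-aligned)
32..33  d  (1B, 1-aligned)
33..40  -- padding (7B)
40..96  g  (56B, 8-aligned)
sizeof = 96, alignof = 8
data bytes 88, size 96 → padding 8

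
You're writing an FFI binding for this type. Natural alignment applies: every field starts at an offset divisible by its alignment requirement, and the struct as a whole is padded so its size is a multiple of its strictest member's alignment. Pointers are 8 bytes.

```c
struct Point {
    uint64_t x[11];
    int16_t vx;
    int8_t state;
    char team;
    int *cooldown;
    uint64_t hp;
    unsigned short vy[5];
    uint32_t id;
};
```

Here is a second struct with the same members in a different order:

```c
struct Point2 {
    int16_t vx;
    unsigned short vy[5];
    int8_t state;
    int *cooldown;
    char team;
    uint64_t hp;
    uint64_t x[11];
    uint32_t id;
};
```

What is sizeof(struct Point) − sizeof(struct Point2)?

-8

@0: x [88B, align 8] → 88
@88: vx [2B, align 2] → 90
@90: state [1B, align 1] → 91
@91: team [1B, align 1] → 92
+4 pad (align 8)
@96: cooldown [8B, align 8] → 104
@104: hp [8B, align 8] → 112
@112: vy [10B, align 2] → 122
+2 pad (align 4)
@124: id [4B, align 4] → 128
size 128, align 8
— Point2 —
@0: vx [2B, align 2] → 2
@2: vy [10B, align 2] → 12
@12: state [1B, align 1] → 13
+3 pad (align 8)
@16: cooldown [8B, align 8] → 24
@24: team [1B, align 1] → 25
+7 pad (align 8)
@32: hp [8B, align 8] → 40
@40: x [88B, align 8] → 128
@128: id [4B, align 4] → 132
+4 tail pad (align 8)
size 136, align 8
128 − 136 = -8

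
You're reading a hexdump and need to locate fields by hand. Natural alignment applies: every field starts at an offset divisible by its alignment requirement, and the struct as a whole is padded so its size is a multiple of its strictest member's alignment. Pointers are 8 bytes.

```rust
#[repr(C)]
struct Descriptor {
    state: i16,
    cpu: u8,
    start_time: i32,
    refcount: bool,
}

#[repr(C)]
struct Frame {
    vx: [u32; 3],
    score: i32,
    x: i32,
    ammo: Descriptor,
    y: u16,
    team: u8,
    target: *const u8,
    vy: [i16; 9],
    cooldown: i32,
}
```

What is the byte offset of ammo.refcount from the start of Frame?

28

Descriptor: 0..2  state  (2B, 2-aligned); 2..3  cpu  (1B, 1-aligned); 3..4  -- padding (1B); 4..8  start_time  (4B, 4-aligned); 8..9  refcount  (1B, 1-aligned); 9..12  -- tail padding (3B); sizeof = 12, alignof = 4
0..12  vx  (12B, 4-aligned)
12..16  score  (4B, 4-aligned)
16..20  x  (4B, 4-aligned)
20..32  ammo  (12B, 4-aligned)
within Descriptor: refcount at 8
20 + 8 = 28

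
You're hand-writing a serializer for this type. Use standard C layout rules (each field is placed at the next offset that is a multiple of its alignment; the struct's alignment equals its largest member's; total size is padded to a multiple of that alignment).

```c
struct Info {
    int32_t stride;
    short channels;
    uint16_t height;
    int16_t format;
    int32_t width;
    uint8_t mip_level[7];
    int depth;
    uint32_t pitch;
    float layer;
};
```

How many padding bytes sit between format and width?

@0: stride [4B, align 4] → 4
@4: channels [2B, align 2] → 6
@6: height [2B, align 2] → 8
@8: format [2B, align 2] → 10
+2 pad (align 4)
@12: width [4B, align 4] → 16

2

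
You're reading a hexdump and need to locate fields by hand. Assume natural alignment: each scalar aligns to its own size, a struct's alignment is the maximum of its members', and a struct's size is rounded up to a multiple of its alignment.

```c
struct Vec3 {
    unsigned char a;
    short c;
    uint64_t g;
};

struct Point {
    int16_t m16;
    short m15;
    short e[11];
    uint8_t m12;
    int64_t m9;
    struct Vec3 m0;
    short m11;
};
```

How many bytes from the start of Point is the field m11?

56

Vec3: @0: a [1B, align 1] → 1; +1 pad (align 2); @2: c [2B, align 2] → 4; +4 pad (align 8); @8: g [8B, align 8] → 16; size 16, align 8
@0: m16 [2B, align 2] → 2
@2: m15 [2B, align 2] → 4
@4: e [22B, align 2] → 26
@26: m12 [1B, align 1] → 27
+5 pad (align 8)
@32: m9 [8B, align 8] → 40
@40: m0 [16B, align 8] → 56
@56: m11 [2B, align 2] → 58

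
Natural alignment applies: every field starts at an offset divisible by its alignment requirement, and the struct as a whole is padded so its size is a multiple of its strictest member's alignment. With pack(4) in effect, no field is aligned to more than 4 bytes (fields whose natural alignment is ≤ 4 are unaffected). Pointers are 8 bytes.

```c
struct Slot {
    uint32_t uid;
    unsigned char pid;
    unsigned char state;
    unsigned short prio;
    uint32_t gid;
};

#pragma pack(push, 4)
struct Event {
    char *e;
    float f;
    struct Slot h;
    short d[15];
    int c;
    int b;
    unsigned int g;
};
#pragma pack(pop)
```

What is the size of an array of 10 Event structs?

680

Slot: @0: uid [4B, align 4] → 4; @4: pid [1B, align 1] → 5; @5: state [1B, align 1] → 6; @6: prio [2B, align 2] → 8; @8: gid [4B, align 4] → 12; size 12, align 4
@0: e [8B, align 4] → 8
@8: f [4B, align 4] → 12
@12: h [12B, align 4] → 24
@24: d [30B, align 2] → 54
+2 pad (align 4)
@56: c [4B, align 4] → 60
@60: b [4B, align 4] → 64
@64: g [4B, align 4] → 68
size 68, align 4
array of 10: 10 × 68 = 680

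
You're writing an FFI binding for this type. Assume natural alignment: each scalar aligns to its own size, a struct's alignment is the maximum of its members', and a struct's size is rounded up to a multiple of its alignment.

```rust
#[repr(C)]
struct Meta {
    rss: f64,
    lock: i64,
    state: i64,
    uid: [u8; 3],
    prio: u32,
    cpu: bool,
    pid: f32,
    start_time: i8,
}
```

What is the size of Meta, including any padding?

48

rss at 0 (size 8, align 8) → ends 8
lock at 8 (size 8, align 8) → ends 16
state at 16 (size 8, align 8) → ends 24
uid at 24 (size 3, align 1) → ends 27
pad 1 to align 4 for prio
prio at 28 (size 4, align 4) → ends 32
cpu at 32 (size 1, align 1) → ends 33
pad 3 to align 4 for pid
pid at 36 (size 4, align 4) → ends 40
start_time at 40 (size 1, align 1) → ends 41
tail pad 7 to reach multiple of 8
total 48 bytes, alignment 8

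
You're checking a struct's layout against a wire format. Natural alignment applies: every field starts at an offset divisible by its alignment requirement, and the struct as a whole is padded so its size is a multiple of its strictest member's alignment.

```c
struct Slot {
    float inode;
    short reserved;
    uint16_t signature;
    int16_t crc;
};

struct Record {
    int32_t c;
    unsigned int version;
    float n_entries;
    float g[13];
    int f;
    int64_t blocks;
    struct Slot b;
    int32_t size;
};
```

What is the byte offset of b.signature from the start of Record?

86

Slot: inode at 0 (size 4, align 4) → ends 4; reserved at 4 (size 2, align 2) → ends 6; signature at 6 (size 2, align 2) → ends 8; crc at 8 (size 2, align 2) → ends 10; tail pad 2 to reach multiple of 4; total 12 bytes, alignment 4
c at 0 (size 4, align 4) → ends 4
version at 4 (size 4, align 4) → ends 8
n_entries at 8 (size 4, align 4) → ends 12
g at 12 (size 52, align 4) → ends 64
f at 64 (size 4, align 4) → ends 68
pad 4 to align 8 for blocks
blocks at 72 (size 8, align 8) → ends 80
b at 80 (size 12, align 4) → ends 92
within Slot: signature at 6
80 + 6 = 86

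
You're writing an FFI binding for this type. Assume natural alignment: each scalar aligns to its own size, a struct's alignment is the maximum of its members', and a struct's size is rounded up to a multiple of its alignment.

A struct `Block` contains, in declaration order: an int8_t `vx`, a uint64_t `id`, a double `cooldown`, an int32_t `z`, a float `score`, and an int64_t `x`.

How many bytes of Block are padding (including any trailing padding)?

vx at 0 (size 1, align 1) → ends 1
pad 7 to align 8 for id
id at 8 (size 8, align 8) → ends 16
cooldown at 16 (size 8, align 8) → ends 24
z at 24 (size 4, align 4) → ends 28
score at 28 (size 4, align 4) → ends 32
x at 32 (size 8, align 8) → ends 40
total 40 bytes, alignment 8
data bytes 33, size 40 → padding 7

7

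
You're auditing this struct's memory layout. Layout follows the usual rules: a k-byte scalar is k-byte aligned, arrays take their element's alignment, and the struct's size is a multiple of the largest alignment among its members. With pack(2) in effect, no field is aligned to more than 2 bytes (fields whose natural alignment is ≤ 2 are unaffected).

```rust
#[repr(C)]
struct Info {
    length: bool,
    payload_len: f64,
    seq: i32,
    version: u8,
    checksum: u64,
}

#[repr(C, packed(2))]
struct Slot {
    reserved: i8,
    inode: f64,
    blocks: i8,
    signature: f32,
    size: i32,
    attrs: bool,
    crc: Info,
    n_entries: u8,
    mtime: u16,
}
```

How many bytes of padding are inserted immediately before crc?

1

Info: length at 0 (size 1, align 1) → ends 1; pad 7 to align 8 for payload_len; payload_len at 8 (size 8, align 8) → ends 16; seq at 16 (size 4, align 4) → ends 20; version at 20 (size 1, align 1) → ends 21; pad 3 to align 8 for checksum; checksum at 24 (size 8, align 8) → ends 32; total 32 bytes, alignment 8
reserved at 0 (size 1, align 1) → ends 1
pad 1 to align 2 for inode
inode at 2 (size 8, align 2) → ends 10
blocks at 10 (size 1, align 1) → ends 11
pad 1 to align 2 for signature
signature at 12 (size 4, align 2) → ends 16
size at 16 (size 4, align 2) → ends 20
attrs at 20 (size 1, align 1) → ends 21
pad 1 to align 2 for crc
crc at 22 (size 32, align 2) → ends 54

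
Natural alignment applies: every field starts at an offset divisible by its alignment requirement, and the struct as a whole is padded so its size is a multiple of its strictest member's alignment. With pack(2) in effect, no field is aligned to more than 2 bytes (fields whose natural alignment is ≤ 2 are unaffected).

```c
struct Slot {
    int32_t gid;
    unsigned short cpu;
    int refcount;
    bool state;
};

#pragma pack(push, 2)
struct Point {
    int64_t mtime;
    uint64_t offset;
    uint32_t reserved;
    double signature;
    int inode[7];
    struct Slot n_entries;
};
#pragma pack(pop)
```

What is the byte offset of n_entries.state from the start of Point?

Slot: @0: gid [4B, align 4] → 4; @4: cpu [2B, align 2] → 6; +2 pad (align 4); @8: refcount [4B, align 4] → 12; @12: state [1B, align 1] → 13; +3 tail pad (align 4); size 16, align 4
@0: mtime [8B, align 2] → 8
@8: offset [8B, align 2] → 16
@16: reserved [4B, align 2] → 20
@20: signature [8B, align 2] → 28
@28: inode [28B, align 2] → 56
@56: n_entries [16B, align 2] → 72
within Slot: state at 12
56 + 12 = 68

68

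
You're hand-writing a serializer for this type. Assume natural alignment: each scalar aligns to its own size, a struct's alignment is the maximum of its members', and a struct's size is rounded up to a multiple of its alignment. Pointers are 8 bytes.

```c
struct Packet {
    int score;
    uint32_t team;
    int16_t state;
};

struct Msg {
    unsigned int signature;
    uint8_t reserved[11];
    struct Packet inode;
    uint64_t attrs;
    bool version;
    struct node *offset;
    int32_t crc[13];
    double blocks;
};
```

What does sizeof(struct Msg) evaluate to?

120

Packet: @0: score [4B, align 4] → 4; @4: team [4B, align 4] → 8; @8: state [2B, align 2] → 10; +2 tail pad (align 4); size 12, align 4
@0: signature [4B, align 4] → 4
@4: reserved [11B, align 1] → 15
+1 pad (align 4)
@16: inode [12B, align 4] → 28
+4 pad (align 8)
@32: attrs [8B, align 8] → 40
@40: version [1B, align 1] → 41
+7 pad (align 8)
@48: offset [8B, align 8] → 56
@56: crc [52B, align 4] → 108
+4 pad (align 8)
@112: blocks [8B, align 8] → 120
size 120, align 8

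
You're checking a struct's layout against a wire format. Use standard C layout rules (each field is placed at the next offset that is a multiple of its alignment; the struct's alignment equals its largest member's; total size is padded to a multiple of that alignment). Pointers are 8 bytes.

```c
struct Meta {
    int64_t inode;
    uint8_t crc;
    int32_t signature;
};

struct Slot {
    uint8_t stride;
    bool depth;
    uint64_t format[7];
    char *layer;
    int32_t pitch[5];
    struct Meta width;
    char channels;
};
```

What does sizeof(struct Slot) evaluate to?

Meta: @0: inode [8B, align 8] → 8; @8: crc [1B, align 1] → 9; +3 pad (align 4); @12: signature [4B, align 4] → 16; size 16, align 8
@0: stride [1B, align 1] → 1
@1: depth [1B, align 1] → 2
+6 pad (align 8)
@8: format [56B, align 8] → 64
@64: layer [8B, align 8] → 72
@72: pitch [20B, align 4] → 92
+4 pad (align 8)
@96: width [16B, align 8] → 112
@112: channels [1B, align 1] → 113
+7 tail pad (align 8)
size 120, align 8

120 bytes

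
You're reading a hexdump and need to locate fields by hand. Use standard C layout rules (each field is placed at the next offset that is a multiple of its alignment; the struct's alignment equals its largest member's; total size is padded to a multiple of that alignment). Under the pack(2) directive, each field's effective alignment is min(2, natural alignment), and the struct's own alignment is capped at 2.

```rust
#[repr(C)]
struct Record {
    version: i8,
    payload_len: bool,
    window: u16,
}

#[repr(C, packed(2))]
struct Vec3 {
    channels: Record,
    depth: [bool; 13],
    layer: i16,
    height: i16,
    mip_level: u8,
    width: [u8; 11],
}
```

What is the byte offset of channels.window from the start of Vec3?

2

Record: 0..1  version  (1B, 1-aligned); 1..2  payload_len  (1B, 1-aligned); 2..4  window  (2B, 2-aligned); sizeof = 4, alignof = 2
0..4  channels  (4B, 2-aligned)
within Record: window at 2
0 + 2 = 2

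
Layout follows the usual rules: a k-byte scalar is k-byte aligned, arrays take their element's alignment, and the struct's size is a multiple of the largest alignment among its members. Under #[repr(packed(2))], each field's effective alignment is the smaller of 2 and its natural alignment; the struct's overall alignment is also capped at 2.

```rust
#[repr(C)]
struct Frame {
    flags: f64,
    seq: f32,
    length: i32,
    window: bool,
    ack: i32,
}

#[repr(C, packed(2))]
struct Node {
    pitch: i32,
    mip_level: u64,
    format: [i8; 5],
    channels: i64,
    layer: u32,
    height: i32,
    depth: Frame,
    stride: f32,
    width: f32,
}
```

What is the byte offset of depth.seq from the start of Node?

Frame: flags at 0 (size 8, align 8) → ends 8; seq at 8 (size 4, align 4) → ends 12; length at 12 (size 4, align 4) → ends 16; window at 16 (size 1, align 1) → ends 17; pad 3 to align 4 for ack; ack at 20 (size 4, align 4) → ends 24; total 24 bytes, alignment 8
pitch at 0 (size 4, align 2) → ends 4
mip_level at 4 (size 8, align 2) → ends 12
format at 12 (size 5, align 1) → ends 17
pad 1 to align 2 for channels
channels at 18 (size 8, align 2) → ends 26
layer at 26 (size 4, align 2) → ends 30
height at 30 (size 4, align 2) → ends 34
depth at 34 (size 24, align 2) → ends 58
within Frame: seq at 8
34 + 8 = 42

42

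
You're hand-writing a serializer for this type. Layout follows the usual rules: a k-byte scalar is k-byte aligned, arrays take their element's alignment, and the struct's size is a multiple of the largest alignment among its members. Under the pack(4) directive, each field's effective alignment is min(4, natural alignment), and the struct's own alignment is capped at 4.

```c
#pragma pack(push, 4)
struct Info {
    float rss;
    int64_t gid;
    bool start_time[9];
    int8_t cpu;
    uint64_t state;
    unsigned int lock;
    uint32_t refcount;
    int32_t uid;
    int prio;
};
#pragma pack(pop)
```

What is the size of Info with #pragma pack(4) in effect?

rss at 0 (size 4, align 4) → ends 4
gid at 4 (size 8, align 4) → ends 12
start_time at 12 (size 9, align 1) → ends 21
cpu at 21 (size 1, align 1) → ends 22
pad 2 to align 4 for state
state at 24 (size 8, align 4) → ends 32
lock at 32 (size 4, align 4) → ends 36
refcount at 36 (size 4, align 4) → ends 40
uid at 40 (size 4, align 4) → ends 44
prio at 44 (size 4, align 4) → ends 48
total 48 bytes, alignment 4

48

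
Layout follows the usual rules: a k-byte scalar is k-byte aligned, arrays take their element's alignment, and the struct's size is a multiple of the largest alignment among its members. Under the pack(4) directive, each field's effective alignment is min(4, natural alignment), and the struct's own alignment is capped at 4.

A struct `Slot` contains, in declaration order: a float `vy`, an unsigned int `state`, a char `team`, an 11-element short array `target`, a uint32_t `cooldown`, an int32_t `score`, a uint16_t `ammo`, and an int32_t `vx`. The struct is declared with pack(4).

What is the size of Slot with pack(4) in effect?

@0: vy [4B, align 4] → 4
@4: state [4B, align 4] → 8
@8: team [1B, align 1] → 9
+1 pad (align 2)
@10: target [22B, align 2] → 32
@32: cooldown [4B, align 4] → 36
@36: score [4B, align 4] → 40
@40: ammo [2B, align 2] → 42
+2 pad (align 4)
@44: vx [4B, align 4] → 48
size 48, align 4

48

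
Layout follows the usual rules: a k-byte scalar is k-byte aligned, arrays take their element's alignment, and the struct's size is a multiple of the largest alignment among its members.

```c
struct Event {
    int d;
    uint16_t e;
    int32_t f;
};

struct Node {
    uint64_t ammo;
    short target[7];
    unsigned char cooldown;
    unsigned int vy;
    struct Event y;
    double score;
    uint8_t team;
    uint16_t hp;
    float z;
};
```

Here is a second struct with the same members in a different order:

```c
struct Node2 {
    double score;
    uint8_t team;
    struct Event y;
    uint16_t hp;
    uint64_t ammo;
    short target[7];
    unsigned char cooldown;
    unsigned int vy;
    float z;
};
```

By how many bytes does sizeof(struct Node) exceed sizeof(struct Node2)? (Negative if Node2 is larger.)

-8

Event: d at 0 (size 4, align 4) → ends 4; e at 4 (size 2, align 2) → ends 6; pad 2 to align 4 for f; f at 8 (size 4, align 4) → ends 12; total 12 bytes, alignment 4
ammo at 0 (size 8, align 8) → ends 8
target at 8 (size 14, align 2) → ends 22
cooldown at 22 (size 1, align 1) → ends 23
pad 1 to align 4 for vy
vy at 24 (size 4, align 4) → ends 28
y at 28 (size 12, align 4) → ends 40
score at 40 (size 8, align 8) → ends 48
team at 48 (size 1, align 1) → ends 49
pad 1 to align 2 for hp
hp at 50 (size 2, align 2) → ends 52
z at 52 (size 4, align 4) → ends 56
total 56 bytes, alignment 8
— Node2 —
score at 0 (size 8, align 8) → ends 8
team at 8 (size 1, align 1) → ends 9
pad 3 to align 4 for y
y at 12 (size 12, align 4) → ends 24
hp at 24 (size 2, align 2) → ends 26
pad 6 to align 8 for ammo
ammo at 32 (size 8, align 8) → ends 40
target at 40 (size 14, align 2) → ends 54
cooldown at 54 (size 1, align 1) → ends 55
pad 1 to align 4 for vy
vy at 56 (size 4, align 4) → ends 60
z at 60 (size 4, align 4) → ends 64
total 64 bytes, alignment 8
56 − 64 = -8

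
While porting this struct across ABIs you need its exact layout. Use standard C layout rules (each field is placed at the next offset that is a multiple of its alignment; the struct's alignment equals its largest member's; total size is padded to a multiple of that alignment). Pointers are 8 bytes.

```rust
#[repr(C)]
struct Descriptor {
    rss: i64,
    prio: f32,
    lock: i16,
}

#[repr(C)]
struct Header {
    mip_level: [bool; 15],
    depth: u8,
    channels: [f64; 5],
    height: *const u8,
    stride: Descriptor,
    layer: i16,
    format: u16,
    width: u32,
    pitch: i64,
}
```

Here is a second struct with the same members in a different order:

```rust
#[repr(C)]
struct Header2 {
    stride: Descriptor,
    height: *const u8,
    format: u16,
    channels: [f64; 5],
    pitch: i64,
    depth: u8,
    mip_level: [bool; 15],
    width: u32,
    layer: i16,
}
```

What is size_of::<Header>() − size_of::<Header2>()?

-8

Descriptor: @0: rss [8B, align 8] → 8; @8: prio [4B, align 4] → 12; @12: lock [2B, align 2] → 14; +2 tail pad (align 8); size 16, align 8
@0: mip_level [15B, align 1] → 15
@15: depth [1B, align 1] → 16
@16: channels [40B, align 8] → 56
@56: height [8B, align 8] → 64
@64: stride [16B, align 8] → 80
@80: layer [2B, align 2] → 82
@82: format [2B, align 2] → 84
@84: width [4B, align 4] → 88
@88: pitch [8B, align 8] → 96
size 96, align 8
— Header2 —
@0: stride [16B, align 8] → 16
@16: height [8B, align 8] → 24
@24: format [2B, align 2] → 26
+6 pad (align 8)
@32: channels [40B, align 8] → 72
@72: pitch [8B, align 8] → 80
@80: depth [1B, align 1] → 81
@81: mip_level [15B, align 1] → 96
@96: width [4B, align 4] → 100
@100: layer [2B, align 2] → 102
+2 tail pad (align 8)
size 104, align 8
96 − 104 = -8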